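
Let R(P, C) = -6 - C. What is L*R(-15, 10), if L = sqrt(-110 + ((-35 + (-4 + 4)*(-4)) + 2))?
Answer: -16*I*sqrt(143) ≈ -191.33*I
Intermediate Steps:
L = I*sqrt(143) (L = sqrt(-110 + ((-35 + 0*(-4)) + 2)) = sqrt(-110 + ((-35 + 0) + 2)) = sqrt(-110 + (-35 + 2)) = sqrt(-110 - 33) = sqrt(-143) = I*sqrt(143) ≈ 11.958*I)
L*R(-15, 10) = (I*sqrt(143))*(-6 - 1*10) = (I*sqrt(143))*(-6 - 10) = (I*sqrt(143))*(-16) = -16*I*sqrt(143)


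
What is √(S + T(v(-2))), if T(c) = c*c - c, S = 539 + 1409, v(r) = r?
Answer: √1954 ≈ 44.204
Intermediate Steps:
S = 1948
T(c) = c² - c
√(S + T(v(-2))) = √(1948 - 2*(-1 - 2)) = √(1948 - 2*(-3)) = √(1948 + 6) = √1954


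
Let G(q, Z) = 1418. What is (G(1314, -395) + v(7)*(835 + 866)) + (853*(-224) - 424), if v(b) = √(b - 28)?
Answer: -190078 + 1701*I*√21 ≈ -1.9008e+5 + 7795.0*I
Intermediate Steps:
v(b) = √(-28 + b)
(G(1314, -395) + v(7)*(835 + 866)) + (853*(-224) - 424) = (1418 + √(-28 + 7)*(835 + 866)) + (853*(-224) - 424) = (1418 + √(-21)*1701) + (-191072 - 424) = (1418 + (I*√21)*1701) - 191496 = (1418 + 1701*I*√21) - 191496 = -190078 + 1701*I*√21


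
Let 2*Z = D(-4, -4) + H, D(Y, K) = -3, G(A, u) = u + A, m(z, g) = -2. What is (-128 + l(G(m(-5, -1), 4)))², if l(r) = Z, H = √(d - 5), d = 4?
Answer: (259 - I)²/4 ≈ 16770.0 - 129.5*I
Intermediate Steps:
G(A, u) = A + u
H = I (H = √(4 - 5) = √(-1) = I ≈ 1.0*I)
Z = -3/2 + I/2 (Z = (-3 + I)/2 = -3/2 + I/2 ≈ -1.5 + 0.5*I)
l(r) = -3/2 + I/2
(-128 + l(G(m(-5, -1), 4)))² = (-128 + (-3/2 + I/2))² = (-259/2 + I/2)²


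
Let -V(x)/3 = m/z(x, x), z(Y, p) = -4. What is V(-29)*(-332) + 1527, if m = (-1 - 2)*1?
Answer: 2274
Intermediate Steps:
m = -3 (m = -3*1 = -3)
V(x) = -9/4 (V(x) = -(-9)/(-4) = -(-9)*(-1)/4 = -3*¾ = -9/4)
V(-29)*(-332) + 1527 = -9/4*(-332) + 1527 = 747 + 1527 = 2274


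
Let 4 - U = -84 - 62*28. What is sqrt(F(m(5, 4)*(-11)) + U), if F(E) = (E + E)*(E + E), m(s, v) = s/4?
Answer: sqrt(10321)/2 ≈ 50.796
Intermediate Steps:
m(s, v) = s/4 (m(s, v) = s*(1/4) = s/4)
U = 1824 (U = 4 - (-84 - 62*28) = 4 - (-84 - 1736) = 4 - 1*(-1820) = 4 + 1820 = 1824)
F(E) = 4*E**2 (F(E) = (2*E)*(2*E) = 4*E**2)
sqrt(F(m(5, 4)*(-11)) + U) = sqrt(4*(((1/4)*5)*(-11))**2 + 1824) = sqrt(4*((5/4)*(-11))**2 + 1824) = sqrt(4*(-55/4)**2 + 1824) = sqrt(4*(3025/16) + 1824) = sqrt(3025/4 + 1824) = sqrt(10321/4) = sqrt(10321)/2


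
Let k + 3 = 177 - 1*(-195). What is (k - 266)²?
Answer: 10609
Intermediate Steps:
k = 369 (k = -3 + (177 - 1*(-195)) = -3 + (177 + 195) = -3 + 372 = 369)
(k - 266)² = (369 - 266)² = 103² = 10609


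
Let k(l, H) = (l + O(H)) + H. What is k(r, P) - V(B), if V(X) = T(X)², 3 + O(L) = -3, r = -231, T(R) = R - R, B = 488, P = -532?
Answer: -769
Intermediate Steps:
T(R) = 0
O(L) = -6 (O(L) = -3 - 3 = -6)
k(l, H) = -6 + H + l (k(l, H) = (l - 6) + H = (-6 + l) + H = -6 + H + l)
V(X) = 0 (V(X) = 0² = 0)
k(r, P) - V(B) = (-6 - 532 - 231) - 1*0 = -769 + 0 = -769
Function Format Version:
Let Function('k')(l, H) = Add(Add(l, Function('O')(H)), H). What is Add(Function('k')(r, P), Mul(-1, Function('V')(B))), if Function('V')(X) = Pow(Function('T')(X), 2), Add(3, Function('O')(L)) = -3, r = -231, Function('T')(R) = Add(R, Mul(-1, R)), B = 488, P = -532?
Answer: -769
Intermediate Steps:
Function('T')(R) = 0
Function('O')(L) = -6 (Function('O')(L) = Add(-3, -3) = -6)
Function('k')(l, H) = Add(-6, H, l) (Function('k')(l, H) = Add(Add(l, -6), H) = Add(Add(-6, l), H) = Add(-6, H, l))
Function('V')(X) = 0 (Function('V')(X) = Pow(0, 2) = 0)
Add(Function('k')(r, P), Mul(-1, Function('V')(B))) = Add(Add(-6, -532, -231), Mul(-1, 0)) = Add(-769, 0) = -769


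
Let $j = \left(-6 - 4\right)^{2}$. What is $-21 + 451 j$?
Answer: $45079$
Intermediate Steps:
$j = 100$ ($j = \left(-10\right)^{2} = 100$)
$-21 + 451 j = -21 + 451 \cdot 100 = -21 + 45100 = 45079$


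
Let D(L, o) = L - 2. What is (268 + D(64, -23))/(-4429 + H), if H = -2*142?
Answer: -110/1571 ≈ -0.070019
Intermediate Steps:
H = -284
D(L, o) = -2 + L
(268 + D(64, -23))/(-4429 + H) = (268 + (-2 + 64))/(-4429 - 284) = (268 + 62)/(-4713) = 330*(-1/4713) = -110/1571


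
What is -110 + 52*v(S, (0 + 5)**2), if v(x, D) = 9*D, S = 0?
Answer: 11590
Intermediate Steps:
-110 + 52*v(S, (0 + 5)**2) = -110 + 52*(9*(0 + 5)**2) = -110 + 52*(9*5**2) = -110 + 52*(9*25) = -110 + 52*225 = -110 + 11700 = 11590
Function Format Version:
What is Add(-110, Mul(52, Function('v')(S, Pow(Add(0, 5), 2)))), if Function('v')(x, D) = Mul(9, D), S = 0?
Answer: 11590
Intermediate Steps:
Add(-110, Mul(52, Function('v')(S, Pow(Add(0, 5), 2)))) = Add(-110, Mul(52, Mul(9, Pow(Add(0, 5), 2)))) = Add(-110, Mul(52, Mul(9, Pow(5, 2)))) = Add(-110, Mul(52, Mul(9, 25))) = Add(-110, Mul(52, 225)) = Add(-110, 11700) = 11590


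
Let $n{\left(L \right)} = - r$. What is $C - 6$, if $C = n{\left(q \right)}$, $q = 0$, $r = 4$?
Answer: $-10$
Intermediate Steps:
$n{\left(L \right)} = -4$ ($n{\left(L \right)} = \left(-1\right) 4 = -4$)
$C = -4$
$C - 6 = -4 - 6 = -10$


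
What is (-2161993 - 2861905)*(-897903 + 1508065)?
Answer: -3065391651476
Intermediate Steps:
(-2161993 - 2861905)*(-897903 + 1508065) = -5023898*610162 = -3065391651476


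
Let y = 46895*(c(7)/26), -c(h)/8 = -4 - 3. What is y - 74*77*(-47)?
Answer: 4794538/13 ≈ 3.6881e+5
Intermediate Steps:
c(h) = 56 (c(h) = -8*(-4 - 3) = -8*(-7) = 56)
y = 1313060/13 (y = 46895*(56/26) = 46895*(56*(1/26)) = 46895*(28/13) = 1313060/13 ≈ 1.0100e+5)
y - 74*77*(-47) = 1313060/13 - 74*77*(-47) = 1313060/13 - 5698*(-47) = 1313060/13 - 1*(-267806) = 1313060/13 + 267806 = 4794538/13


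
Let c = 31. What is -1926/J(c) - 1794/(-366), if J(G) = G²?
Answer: 169853/58621 ≈ 2.8975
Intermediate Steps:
-1926/J(c) - 1794/(-366) = -1926/(31²) - 1794/(-366) = -1926/961 - 1794*(-1/366) = -1926*1/961 + 299/61 = -1926/961 + 299/61 = 169853/58621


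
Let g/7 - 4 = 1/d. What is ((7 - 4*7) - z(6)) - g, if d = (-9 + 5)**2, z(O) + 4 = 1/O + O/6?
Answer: -2237/48 ≈ -46.604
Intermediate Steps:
z(O) = -4 + 1/O + O/6 (z(O) = -4 + (1/O + O/6) = -4 + 1/O + O/6)
d = 16 (d = (-4)**2 = 16)
g = 455/16 (g = 28 + 7/16 = 455/16 ≈ 28.438)
((7 - 4*7) - z(6)) - g = ((7 - 4*7) - (-4 + 1/6 + (1/6)*6)) - 1*455/16 = ((7 - 28) - (-4 + 1/6 + 1)) - 455/16 = (-21 - 1*(-17/6)) - 455/16 = (-21 + 17/6) - 455/16 = -109/6 - 455/16 = -2237/48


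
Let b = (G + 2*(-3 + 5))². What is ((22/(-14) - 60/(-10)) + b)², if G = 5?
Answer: 357604/49 ≈ 7298.0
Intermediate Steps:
b = 81 (b = (5 + 2*(-3 + 5))² = (5 + 2*2)² = (5 + 4)² = 9² = 81)
((22/(-14) - 60/(-10)) + b)² = ((22/(-14) - 60/(-10)) + 81)² = ((22*(-1/14) - 60*(-⅒)) + 81)² = ((-11/7 + 6) + 81)² = (31/7 + 81)² = (598/7)² = 357604/49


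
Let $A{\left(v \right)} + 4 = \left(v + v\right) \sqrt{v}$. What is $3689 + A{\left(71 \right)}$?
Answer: $3685 + 142 \sqrt{71} \approx 4881.5$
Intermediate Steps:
$A{\left(v \right)} = -4 + 2 v^{\frac{3}{2}}$ ($A{\left(v \right)} = -4 + \left(v + v\right) \sqrt{v} = -4 + 2 v \sqrt{v} = -4 + 2 v^{\frac{3}{2}}$)
$3689 + A{\left(71 \right)} = 3689 - \left(4 - 2 \cdot 71^{\frac{3}{2}}\right) = 3689 - \left(4 - 2 \cdot 71 \sqrt{71}\right) = 3689 - \left(4 - 142 \sqrt{71}\right) = 3685 + 142 \sqrt{71}$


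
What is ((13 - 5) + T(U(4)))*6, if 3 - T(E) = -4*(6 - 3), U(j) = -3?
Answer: 138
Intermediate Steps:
T(E) = 15 (T(E) = 3 - (-4)*(6 - 3) = 3 - (-4)*3 = 3 - 1*(-12) = 3 + 12 = 15)
((13 - 5) + T(U(4)))*6 = ((13 - 5) + 15)*6 = (8 + 15)*6 = 23*6 = 138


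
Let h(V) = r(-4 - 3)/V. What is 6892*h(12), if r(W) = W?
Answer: -12061/3 ≈ -4020.3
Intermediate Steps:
h(V) = -7/V (h(V) = (-4 - 3)/V = -7/V)
6892*h(12) = 6892*(-7/12) = -12061/3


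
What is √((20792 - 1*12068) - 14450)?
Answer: I*√5726 ≈ 75.67*I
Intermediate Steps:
√((20792 - 1*12068) - 14450) = √((20792 - 12068) - 14450) = √(8724 - 14450) = √(-5726) = I*√5726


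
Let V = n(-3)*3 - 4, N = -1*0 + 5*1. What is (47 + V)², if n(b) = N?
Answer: 3364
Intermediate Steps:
N = 5 (N = 0 + 5 = 5)
n(b) = 5
V = 11 (V = 5*3 - 4 = 15 - 4 = 11)
(47 + V)² = (47 + 11)² = 58² = 3364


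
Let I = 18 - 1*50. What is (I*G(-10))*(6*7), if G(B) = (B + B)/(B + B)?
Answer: -1344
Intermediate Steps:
G(B) = 1 (G(B) = (2*B)/((2*B)) = (2*B)*(1/(2*B)) = 1)
I = -32 (I = 18 - 50 = -32)
(I*G(-10))*(6*7) = (-32*1)*(6*7) = -32*42 = -1344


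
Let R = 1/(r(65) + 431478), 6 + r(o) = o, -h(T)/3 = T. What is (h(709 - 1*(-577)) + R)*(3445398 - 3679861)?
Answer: 390350355021935/431537 ≈ 9.0456e+8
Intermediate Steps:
h(T) = -3*T
r(o) = -6 + o
R = 1/431537 (R = 1/((-6 + 65) + 431478) = 1/(59 + 431478) = 1/431537 ≈ 2.3173e-6)
(h(709 - 1*(-577)) + R)*(3445398 - 3679861) = (-3*(709 - 1*(-577)) + 1/431537)*(3445398 - 3679861) = (-3*(709 + 577) + 1/431537)*(-234463) = (-3*1286 + 1/431537)*(-234463) = (-3858 + 1/431537)*(-234463) = -1664869745/431537*(-234463) = 390350355021935/431537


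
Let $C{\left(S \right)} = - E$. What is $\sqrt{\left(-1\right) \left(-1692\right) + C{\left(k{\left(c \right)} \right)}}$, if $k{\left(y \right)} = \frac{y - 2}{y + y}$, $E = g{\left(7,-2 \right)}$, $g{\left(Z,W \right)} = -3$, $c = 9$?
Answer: $\sqrt{1695} \approx 41.17$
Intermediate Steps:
$E = -3$
$k{\left(y \right)} = \frac{-2 + y}{2 y}$
$C{\left(S \right)} = 3$ ($C{\left(S \right)} = \left(-1\right) \left(-3\right) = 3$)
$\sqrt{\left(-1\right) \left(-1692\right) + C{\left(k{\left(c \right)} \right)}} = \sqrt{\left(-1\right) \left(-1692\right) + 3} = \sqrt{1692 + 3} = \sqrt{1695}$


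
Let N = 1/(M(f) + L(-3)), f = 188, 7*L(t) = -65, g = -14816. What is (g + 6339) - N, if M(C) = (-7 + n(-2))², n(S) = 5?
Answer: -313642/37 ≈ -8476.8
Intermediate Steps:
L(t) = -65/7 (L(t) = (⅐)*(-65) = -65/7)
M(C) = 4 (M(C) = (-7 + 5)² = (-2)² = 4)
N = -7/37 (N = 1/(4 - 65/7) = 1/(-37/7) = -7/37 ≈ -0.18919)
(g + 6339) - N = (-14816 + 6339) - 1*(-7/37) = -8477 + 7/37 = -313642/37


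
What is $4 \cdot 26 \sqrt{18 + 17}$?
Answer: $104 \sqrt{35} \approx 615.27$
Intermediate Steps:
$4 \cdot 26 \sqrt{18 + 17} = 104 \sqrt{35}$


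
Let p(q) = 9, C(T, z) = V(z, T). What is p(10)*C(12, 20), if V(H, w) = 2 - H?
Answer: -162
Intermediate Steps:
C(T, z) = 2 - z
p(10)*C(12, 20) = 9*(2 - 1*20) = 9*(2 - 20) = 9*(-18) = -162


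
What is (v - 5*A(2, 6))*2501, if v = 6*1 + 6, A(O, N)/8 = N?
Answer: -570228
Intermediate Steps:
A(O, N) = 8*N
v = 12 (v = 6 + 6 = 12)
(v - 5*A(2, 6))*2501 = (12 - 40*6)*2501 = (12 - 5*48)*2501 = (12 - 240)*2501 = -228*2501 = -570228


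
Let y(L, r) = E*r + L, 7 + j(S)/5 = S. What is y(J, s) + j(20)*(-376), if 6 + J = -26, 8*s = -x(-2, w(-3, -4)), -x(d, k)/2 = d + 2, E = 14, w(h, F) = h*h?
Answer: -24472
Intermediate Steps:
j(S) = -35 + 5*S
w(h, F) = h**2
x(d, k) = -4 - 2*d (x(d, k) = -2*(d + 2) = -2*(2 + d) = -4 - 2*d)
s = 0 (s = (-(-4 - 2*(-2)))/8 = (-(-4 + 4))/8 = (-1*0)/8 = (1/8)*0 = 0)
J = -32 (J = -6 - 26 = -32)
y(L, r) = L + 14*r (y(L, r) = 14*r + L = L + 14*r)
y(J, s) + j(20)*(-376) = (-32 + 14*0) + (-35 + 5*20)*(-376) = (-32 + 0) + (-35 + 100)*(-376) = -32 + 65*(-376) = -32 - 24440 = -24472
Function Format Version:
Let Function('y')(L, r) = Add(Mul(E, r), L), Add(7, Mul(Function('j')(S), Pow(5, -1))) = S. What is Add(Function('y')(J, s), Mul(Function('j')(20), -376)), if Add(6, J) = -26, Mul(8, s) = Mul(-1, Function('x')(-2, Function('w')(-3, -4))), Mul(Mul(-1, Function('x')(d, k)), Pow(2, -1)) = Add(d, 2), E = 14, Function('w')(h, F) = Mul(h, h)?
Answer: -24472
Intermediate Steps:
Function('j')(S) = Add(-35, Mul(5, S))
Function('w')(h, F) = Pow(h, 2)
Function('x')(d, k) = Add(-4, Mul(-2, d)) (Function('x')(d, k) = Mul(-2, Add(d, 2)) = Mul(-2, Add(2, d)) = Add(-4, Mul(-2, d)))
s = 0 (s = Mul(Rational(1, 8), Mul(-1, Add(-4, Mul(-2, -2)))) = Mul(Rational(1, 8), Mul(-1, Add(-4, 4))) = Mul(Rational(1, 8), Mul(-1, 0)) = Mul(Rational(1, 8), 0) = 0)
J = -32 (J = Add(-6, -26) = -32)
Function('y')(L, r) = Add(L, Mul(14, r)) (Function('y')(L, r) = Add(Mul(14, r), L) = Add(L, Mul(14, r)))
Add(Function('y')(J, s), Mul(Function('j')(20), -376)) = Add(Add(-32, Mul(14, 0)), Mul(Add(-35, Mul(5, 20)), -376)) = Add(Add(-32, 0), Mul(Add(-35, 100), -376)) = Add(-32, Mul(65, -376)) = Add(-32, -24440) = -24472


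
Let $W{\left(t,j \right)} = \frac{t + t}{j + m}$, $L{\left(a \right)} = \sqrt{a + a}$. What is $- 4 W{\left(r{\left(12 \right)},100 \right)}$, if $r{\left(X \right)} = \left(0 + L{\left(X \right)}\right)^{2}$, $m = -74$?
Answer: $- \frac{96}{13} \approx -7.3846$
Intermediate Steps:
$L{\left(a \right)} = \sqrt{2} \sqrt{a}$ ($L{\left(a \right)} = \sqrt{2 a} = \sqrt{2} \sqrt{a}$)
$r{\left(X \right)} = 2 X$ ($r{\left(X \right)} = \left(0 + \sqrt{2} \sqrt{X}\right)^{2} = \left(\sqrt{2} \sqrt{X}\right)^{2} = 2 X$)
$W{\left(t,j \right)} = \frac{2 t}{-74 + j}$ ($W{\left(t,j \right)} = \frac{t + t}{j - 74} = \frac{2 t}{-74 + j}$)
$- 4 W{\left(r{\left(12 \right)},100 \right)} = - 4 \frac{2 \cdot 2 \cdot 12}{-74 + 100} = - 4 \cdot 2 \cdot 24 \cdot \frac{1}{26} = \left(-4\right) \frac{24}{13} = - \frac{96}{13}$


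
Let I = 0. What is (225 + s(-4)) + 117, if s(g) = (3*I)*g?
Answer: 342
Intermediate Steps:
s(g) = 0 (s(g) = (3*0)*g = 0*g = 0)
(225 + s(-4)) + 117 = (225 + 0) + 117 = 225 + 117 = 342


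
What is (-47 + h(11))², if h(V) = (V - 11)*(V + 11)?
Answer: 2209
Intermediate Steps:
h(V) = (-11 + V)*(11 + V)
(-47 + h(11))² = (-47 + (-121 + 11²))² = (-47 + (-121 + 121))² = (-47 + 0)² = (-47)² = 2209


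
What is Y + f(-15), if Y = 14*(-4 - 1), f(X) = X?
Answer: -85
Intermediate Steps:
Y = -70 (Y = 14*(-5) = -70)
Y + f(-15) = -70 - 15 = -85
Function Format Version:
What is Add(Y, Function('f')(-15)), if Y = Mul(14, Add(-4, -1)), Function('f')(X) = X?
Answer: -85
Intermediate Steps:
Y = -70 (Y = Mul(14, -5) = -70)
Add(Y, Function('f')(-15)) = Add(-70, -15) = -85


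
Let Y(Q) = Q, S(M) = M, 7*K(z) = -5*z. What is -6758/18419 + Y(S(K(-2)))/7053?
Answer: -333465028/909364449 ≈ -0.36670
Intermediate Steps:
K(z) = -5*z/7 (K(z) = (-5*z)/7 = -5*z/7)
-6758/18419 + Y(S(K(-2)))/7053 = -6758/18419 - 5/7*(-2)/7053 = -6758*1/18419 + (10/7)*(1/7053) = -6758/18419 + 10/49371 = -333465028/909364449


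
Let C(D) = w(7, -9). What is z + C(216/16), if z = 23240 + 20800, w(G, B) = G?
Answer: 44047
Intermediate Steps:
C(D) = 7
z = 44040
z + C(216/16) = 44040 + 7 = 44047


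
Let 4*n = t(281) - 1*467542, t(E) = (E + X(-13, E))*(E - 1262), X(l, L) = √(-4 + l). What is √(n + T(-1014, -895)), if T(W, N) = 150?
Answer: √(-742603 - 981*I*√17)/2 ≈ 1.1734 - 430.87*I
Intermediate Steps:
t(E) = (-1262 + E)*(E + I*√17) (t(E) = (E + √(-4 - 13))*(E - 1262) = (E + √(-17))*(-1262 + E) = (E + I*√17)*(-1262 + E) = (-1262 + E)*(E + I*√17))
n = -743203/4 - 981*I*√17/4 (n = ((281² - 1262*281 - 1262*I*√17 + I*281*√17) - 1*467542)/4 = ((78961 - 354622 - 1262*I*√17 + 281*I*√17) - 467542)/4 = ((-275661 - 981*I*√17) - 467542)/4 = (-743203 - 981*I*√17)/4 = -743203/4 - 981*I*√17/4 ≈ -1.858e+5 - 1011.2*I)
√(n + T(-1014, -895)) = √((-743203/4 - 981*I*√17/4) + 150) = √(-742603/4 - 981*I*√17/4)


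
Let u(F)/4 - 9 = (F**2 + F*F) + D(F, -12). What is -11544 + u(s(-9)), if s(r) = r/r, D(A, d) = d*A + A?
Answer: -11544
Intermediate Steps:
D(A, d) = A + A*d (D(A, d) = A*d + A = A + A*d)
s(r) = 1
u(F) = 36 - 44*F + 8*F**2 (u(F) = 36 + 4*((F**2 + F*F) + F*(1 - 12)) = 36 + 4*((F**2 + F**2) + F*(-11)) = 36 + 4*(2*F**2 - 11*F) = 36 + 4*(-11*F + 2*F**2) = 36 + (-44*F + 8*F**2) = 36 - 44*F + 8*F**2)
-11544 + u(s(-9)) = -11544 + (36 - 44*1 + 8*1**2) = -11544 + (36 - 44 + 8*1) = -11544 + (36 - 44 + 8) = -11544 + 0 = -11544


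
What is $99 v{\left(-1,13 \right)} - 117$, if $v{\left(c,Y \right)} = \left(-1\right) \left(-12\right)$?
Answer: $1071$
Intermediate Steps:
$v{\left(c,Y \right)} = 12$
$99 v{\left(-1,13 \right)} - 117 = 99 \cdot 12 - 117 = 1188 - 117 = 1071$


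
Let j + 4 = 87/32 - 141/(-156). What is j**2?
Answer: 24649/173056 ≈ 0.14243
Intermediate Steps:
j = -157/416 (j = -4 + (87/32 - 141/(-156)) = -4 + (87*(1/32) - 141*(-1/156)) = -4 + (87/32 + 47/52) = -4 + 1507/416 = -157/416 ≈ -0.37740)
j**2 = (-157/416)**2 = 24649/173056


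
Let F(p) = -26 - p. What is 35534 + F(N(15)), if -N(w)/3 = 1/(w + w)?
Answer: 355081/10 ≈ 35508.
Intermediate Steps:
N(w) = -3/(2*w) (N(w) = -3/(w + w) = -3*1/(2*w) = -3/(2*w))
35534 + F(N(15)) = 35534 + (-26 - (-3)/(2*15)) = 35534 + (-26 - 1*(-1/10)) = 35534 + (-26 + 1/10) = 35534 - 259/10 = 355081/10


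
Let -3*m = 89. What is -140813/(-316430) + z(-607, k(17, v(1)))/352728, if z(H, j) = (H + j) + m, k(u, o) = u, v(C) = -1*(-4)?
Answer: 74208910111/167420581560 ≈ 0.44325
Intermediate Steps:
m = -89/3 (m = -⅓*89 = -89/3 ≈ -29.667)
v(C) = 4
z(H, j) = -89/3 + H + j (z(H, j) = (H + j) - 89/3 = -89/3 + H + j)
-140813/(-316430) + z(-607, k(17, v(1)))/352728 = -140813/(-316430) + (-89/3 - 607 + 17)/352728 = -140813*(-1/316430) - 1859/3*1/352728 = 140813/316430 - 1859/1058184 = 74208910111/167420581560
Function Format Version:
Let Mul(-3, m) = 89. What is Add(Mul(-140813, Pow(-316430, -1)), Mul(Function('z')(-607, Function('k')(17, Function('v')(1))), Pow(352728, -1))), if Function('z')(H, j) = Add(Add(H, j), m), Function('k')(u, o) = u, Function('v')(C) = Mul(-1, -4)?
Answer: Rational(74208910111, 167420581560) ≈ 0.44325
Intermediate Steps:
m = Rational(-89, 3) (m = Mul(Rational(-1, 3), 89) = Rational(-89, 3) ≈ -29.667)
Function('v')(C) = 4
Function('z')(H, j) = Add(Rational(-89, 3), H, j) (Function('z')(H, j) = Add(Add(H, j), Rational(-89, 3)) = Add(Rational(-89, 3), H, j))
Add(Mul(-140813, Pow(-316430, -1)), Mul(Function('z')(-607, Function('k')(17, Function('v')(1))), Pow(352728, -1))) = Add(Mul(-140813, Pow(-316430, -1)), Mul(Add(Rational(-89, 3), -607, 17), Pow(352728, -1))) = Add(Mul(-140813, Rational(-1, 316430)), Mul(Rational(-1859, 3), Rational(1, 352728))) = Add(Rational(140813, 316430), Rational(-1859, 1058184)) = Rational(74208910111, 167420581560)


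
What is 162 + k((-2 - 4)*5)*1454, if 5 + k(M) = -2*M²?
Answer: -2624308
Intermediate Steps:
k(M) = -5 - 2*M²
162 + k((-2 - 4)*5)*1454 = 162 + (-5 - 2*25*(-2 - 4)²)*1454 = 162 + (-5 - 2*(-6*5)²)*1454 = 162 + (-5 - 2*(-30)²)*1454 = 162 + (-5 - 2*900)*1454 = 162 + (-5 - 1800)*1454 = 162 - 1805*1454 = 162 - 2624470 = -2624308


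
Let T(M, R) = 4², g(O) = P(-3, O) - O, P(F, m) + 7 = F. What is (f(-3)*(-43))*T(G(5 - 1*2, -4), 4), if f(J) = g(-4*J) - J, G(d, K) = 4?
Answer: 13072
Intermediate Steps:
P(F, m) = -7 + F
g(O) = -10 - O (g(O) = (-7 - 3) - O = -10 - O)
f(J) = -10 + 3*J (f(J) = (-10 - (-4)*J) - J = (-10 + 4*J) - J = -10 + 3*J)
T(M, R) = 16
(f(-3)*(-43))*T(G(5 - 1*2, -4), 4) = ((-10 + 3*(-3))*(-43))*16 = ((-10 - 9)*(-43))*16 = -19*(-43)*16 = 817*16 = 13072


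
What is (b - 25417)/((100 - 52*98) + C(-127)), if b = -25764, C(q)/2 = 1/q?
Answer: 6499987/634494 ≈ 10.244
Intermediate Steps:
C(q) = 2/q
(b - 25417)/((100 - 52*98) + C(-127)) = (-25764 - 25417)/((100 - 52*98) + 2/(-127)) = -51181/((100 - 5096) + 2*(-1/127)) = -51181/(-4996 - 2/127) = -51181/(-634494/127) = -51181*(-127/634494) = 6499987/634494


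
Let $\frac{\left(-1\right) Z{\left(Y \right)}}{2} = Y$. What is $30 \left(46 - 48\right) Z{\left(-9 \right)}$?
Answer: $-1080$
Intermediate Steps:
$Z{\left(Y \right)} = - 2 Y$
$30 \left(46 - 48\right) Z{\left(-9 \right)} = 30 \left(46 - 48\right) \left(\left(-2\right) \left(-9\right)\right) = 30 \left(-2\right) 18 = \left(-60\right) 18 = -1080$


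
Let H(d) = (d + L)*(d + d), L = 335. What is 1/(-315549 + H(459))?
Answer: 1/413343 ≈ 2.4193e-6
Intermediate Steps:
H(d) = 2*d*(335 + d) (H(d) = (d + 335)*(d + d) = (335 + d)*(2*d) = 2*d*(335 + d))
1/(-315549 + H(459)) = 1/(-315549 + 2*459*(335 + 459)) = 1/(-315549 + 2*459*794) = 1/(-315549 + 728892) = 1/413343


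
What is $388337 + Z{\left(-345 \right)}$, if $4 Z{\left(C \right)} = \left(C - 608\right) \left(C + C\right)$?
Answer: $\frac{1105459}{2} \approx 5.5273 \cdot 10^{5}$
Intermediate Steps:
$Z{\left(C \right)} = \frac{C \left(-608 + C\right)}{2}$ ($Z{\left(C \right)} = \frac{\left(C - 608\right) \left(C + C\right)}{4} = \frac{\left(-608 + C\right) 2 C}{4} = \frac{2 C \left(-608 + C\right)}{4} = \frac{C \left(-608 + C\right)}{2}$)
$388337 + Z{\left(-345 \right)} = 388337 + \frac{1}{2} \left(-345\right) \left(-608 - 345\right) = 388337 + \frac{1}{2} \left(-345\right) \left(-953\right) = 388337 + \frac{328785}{2} = \frac{1105459}{2}$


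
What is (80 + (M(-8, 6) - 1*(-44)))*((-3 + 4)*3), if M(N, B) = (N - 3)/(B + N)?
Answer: 777/2 ≈ 388.50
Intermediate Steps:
M(N, B) = (-3 + N)/(B + N)
(80 + (M(-8, 6) - 1*(-44)))*((-3 + 4)*3) = (80 + ((-3 - 8)/(6 - 8) - 1*(-44)))*((-3 + 4)*3) = (80 + (-11/(-2) + 44))*(1*3) = (80 + (-1/2*(-11) + 44))*3 = (80 + (11/2 + 44))*3 = (80 + 99/2)*3 = (259/2)*3 = 777/2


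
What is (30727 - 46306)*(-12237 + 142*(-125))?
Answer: 467167473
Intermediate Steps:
(30727 - 46306)*(-12237 + 142*(-125)) = -15579*(-12237 - 17750) = -15579*(-29987) = 467167473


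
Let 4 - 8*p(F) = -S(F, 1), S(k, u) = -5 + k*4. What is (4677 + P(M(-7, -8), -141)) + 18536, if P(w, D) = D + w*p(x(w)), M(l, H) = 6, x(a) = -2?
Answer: 92261/4 ≈ 23065.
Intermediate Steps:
S(k, u) = -5 + 4*k
p(F) = -1/8 + F/2 (p(F) = 1/2 - (-1)*(-5 + 4*F)/8 = 1/2 - (5 - 4*F)/8 = 1/2 + (-5/8 + F/2) = -1/8 + F/2)
P(w, D) = D - 9*w/8 (P(w, D) = D + w*(-1/8 + (1/2)*(-2)) = D + w*(-1/8 - 1) = D + w*(-9/8) = D - 9*w/8)
(4677 + P(M(-7, -8), -141)) + 18536 = (4677 + (-141 - 9/8*6)) + 18536 = (4677 + (-141 - 27/4)) + 18536 = (4677 - 591/4) + 18536 = 18117/4 + 18536 = 92261/4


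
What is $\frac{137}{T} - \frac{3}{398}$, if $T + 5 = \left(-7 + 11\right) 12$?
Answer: $\frac{54397}{17114} \approx 3.1785$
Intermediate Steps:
$T = 43$ ($T = -5 + \left(-7 + 11\right) 12 = -5 + 4 \cdot 12 = -5 + 48 = 43$)
$\frac{137}{T} - \frac{3}{398} = \frac{137}{43} - \frac{3}{398} = \frac{54397}{17114}$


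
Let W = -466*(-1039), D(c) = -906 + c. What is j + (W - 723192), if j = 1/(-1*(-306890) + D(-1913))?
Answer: -72678442277/304071 ≈ -2.3902e+5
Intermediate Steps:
W = 484174
j = 1/304071 (j = 1/(-1*(-306890) + (-906 - 1913)) = 1/(306890 - 2819) = 1/304071 ≈ 3.2887e-6)
j + (W - 723192) = 1/304071 + (484174 - 723192) = 1/304071 - 239018 = -72678442277/304071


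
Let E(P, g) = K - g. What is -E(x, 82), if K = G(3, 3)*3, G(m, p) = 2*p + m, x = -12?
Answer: 55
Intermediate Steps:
G(m, p) = m + 2*p
K = 27 (K = (3 + 2*3)*3 = (3 + 6)*3 = 9*3 = 27)
E(P, g) = 27 - g
-E(x, 82) = -(27 - 1*82) = -(27 - 82) = -1*(-55) = 55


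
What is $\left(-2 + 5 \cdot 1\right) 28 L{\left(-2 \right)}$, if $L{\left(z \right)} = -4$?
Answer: $-336$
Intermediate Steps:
$\left(-2 + 5 \cdot 1\right) 28 L{\left(-2 \right)} = \left(-2 + 5 \cdot 1\right) 28 \left(-4\right) = \left(-2 + 5\right) 28 \left(-4\right) = 3 \cdot 28 \left(-4\right) = 84 \left(-4\right) = -336$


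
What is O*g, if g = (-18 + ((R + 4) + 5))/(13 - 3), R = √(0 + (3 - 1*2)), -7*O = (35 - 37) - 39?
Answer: -164/35 ≈ -4.6857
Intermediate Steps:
O = 41/7 (O = -((35 - 37) - 39)/7 = -(-2 - 39)/7 = -⅐*(-41) = 41/7 ≈ 5.8571)
R = 1 (R = √(0 + (3 - 2)) = √(0 + 1) = √1 = 1)
g = -⅘ (g = (-18 + ((1 + 4) + 5))/(13 - 3) = (-18 + (5 + 5))/10 = (-18 + 10)*(⅒) = -8*⅒ = -⅘ ≈ -0.80000)
O*g = (41/7)*(-⅘) = -164/35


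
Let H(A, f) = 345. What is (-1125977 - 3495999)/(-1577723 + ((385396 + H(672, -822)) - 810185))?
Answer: 4621976/2002167 ≈ 2.3085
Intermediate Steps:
(-1125977 - 3495999)/(-1577723 + ((385396 + H(672, -822)) - 810185)) = (-1125977 - 3495999)/(-1577723 + ((385396 + 345) - 810185)) = -4621976/(-1577723 + (385741 - 810185)) = -4621976/(-1577723 - 424444) = -4621976/(-2002167) = -4621976*(-1/2002167) = 4621976/2002167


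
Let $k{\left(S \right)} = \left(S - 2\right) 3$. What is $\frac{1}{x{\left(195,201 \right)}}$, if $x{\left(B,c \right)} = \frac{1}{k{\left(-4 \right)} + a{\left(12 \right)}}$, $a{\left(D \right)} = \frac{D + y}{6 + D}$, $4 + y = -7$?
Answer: $- \frac{323}{18} \approx -17.944$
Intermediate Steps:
$y = -11$ ($y = -4 - 7 = -11$)
$k{\left(S \right)} = -6 + 3 S$ ($k{\left(S \right)} = \left(-2 + S\right) 3 = -6 + 3 S$)
$a{\left(D \right)} = \frac{-11 + D}{6 + D}$ ($a{\left(D \right)} = \frac{D - 11}{6 + D} = \frac{-11 + D}{6 + D}$)
$x{\left(B,c \right)} = - \frac{18}{323}$ ($x{\left(B,c \right)} = \frac{1}{\left(-6 + 3 \left(-4\right)\right) + \frac{-11 + 12}{6 + 12}} = \frac{1}{\left(-6 - 12\right) + \frac{1}{18} \cdot 1} = \frac{1}{-18 + \frac{1}{18} \cdot 1} = \frac{1}{-18 + \frac{1}{18}} = \frac{1}{- \frac{323}{18}} = - \frac{18}{323}$)
$\frac{1}{x{\left(195,201 \right)}} = \frac{1}{- \frac{18}{323}} = - \frac{323}{18}$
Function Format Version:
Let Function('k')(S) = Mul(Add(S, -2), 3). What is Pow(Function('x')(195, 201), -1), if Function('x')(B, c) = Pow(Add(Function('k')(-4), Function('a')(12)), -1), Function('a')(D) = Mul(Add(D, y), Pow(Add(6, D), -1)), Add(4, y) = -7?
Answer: Rational(-323, 18) ≈ -17.944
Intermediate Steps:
y = -11 (y = Add(-4, -7) = -11)
Function('k')(S) = Add(-6, Mul(3, S)) (Function('k')(S) = Mul(Add(-2, S), 3) = Add(-6, Mul(3, S)))
Function('a')(D) = Mul(Pow(Add(6, D), -1), Add(-11, D)) (Function('a')(D) = Mul(Add(D, -11), Pow(Add(6, D), -1)) = Mul(Add(-11, D), Pow(Add(6, D), -1)) = Mul(Pow(Add(6, D), -1), Add(-11, D)))
Function('x')(B, c) = Rational(-18, 323) (Function('x')(B, c) = Pow(Add(Add(-6, Mul(3, -4)), Mul(Pow(Add(6, 12), -1), Add(-11, 12))), -1) = Pow(Add(Add(-6, -12), Mul(Pow(18, -1), 1)), -1) = Pow(Add(-18, Mul(Rational(1, 18), 1)), -1) = Pow(Add(-18, Rational(1, 18)), -1) = Pow(Rational(-323, 18), -1) = Rational(-18, 323))
Pow(Function('x')(195, 201), -1) = Pow(Rational(-18, 323), -1) = Rational(-323, 18)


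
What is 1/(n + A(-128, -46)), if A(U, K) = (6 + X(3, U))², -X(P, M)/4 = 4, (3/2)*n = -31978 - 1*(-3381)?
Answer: -3/56894 ≈ -5.2730e-5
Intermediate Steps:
n = -57194/3 (n = 2*(-31978 - 1*(-3381))/3 = 2*(-31978 + 3381)/3 = (⅔)*(-28597) = -57194/3 ≈ -19065.)
X(P, M) = -16 (X(P, M) = -4*4 = -16)
A(U, K) = 100 (A(U, K) = (6 - 16)² = (-10)² = 100)
1/(n + A(-128, -46)) = 1/(-57194/3 + 100) = 1/(-56894/3) = -3/56894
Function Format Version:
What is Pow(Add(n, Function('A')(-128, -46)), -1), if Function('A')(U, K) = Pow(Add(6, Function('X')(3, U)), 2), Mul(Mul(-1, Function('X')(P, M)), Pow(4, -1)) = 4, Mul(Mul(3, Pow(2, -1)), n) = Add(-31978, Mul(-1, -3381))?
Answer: Rational(-3, 56894) ≈ -5.2730e-5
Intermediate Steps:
n = Rational(-57194, 3) (n = Mul(Rational(2, 3), Add(-31978, Mul(-1, -3381))) = Mul(Rational(2, 3), Add(-31978, 3381)) = Mul(Rational(2, 3), -28597) = Rational(-57194, 3) ≈ -19065.)
Function('X')(P, M) = -16 (Function('X')(P, M) = Mul(-4, 4) = -16)
Function('A')(U, K) = 100 (Function('A')(U, K) = Pow(Add(6, -16), 2) = Pow(-10, 2) = 100)
Pow(Add(n, Function('A')(-128, -46)), -1) = Pow(Add(Rational(-57194, 3), 100), -1) = Pow(Rational(-56894, 3), -1) = Rational(-3, 56894)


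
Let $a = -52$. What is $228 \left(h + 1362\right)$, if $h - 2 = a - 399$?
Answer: $208164$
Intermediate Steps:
$h = -449$ ($h = 2 - 451 = -449$)
$228 \left(h + 1362\right) = 228 \left(-449 + 1362\right) = 228 \cdot 913 = 208164$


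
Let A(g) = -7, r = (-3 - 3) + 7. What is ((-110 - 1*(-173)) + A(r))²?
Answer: 3136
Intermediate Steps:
r = 1 (r = -6 + 7 = 1)
((-110 - 1*(-173)) + A(r))² = ((-110 - 1*(-173)) - 7)² = ((-110 + 173) - 7)² = (63 - 7)² = 56² = 3136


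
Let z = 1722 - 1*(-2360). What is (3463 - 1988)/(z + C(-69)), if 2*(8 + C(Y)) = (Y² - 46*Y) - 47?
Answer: 1475/8018 ≈ 0.18396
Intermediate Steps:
z = 4082 (z = 1722 + 2360 = 4082)
C(Y) = -63/2 + Y²/2 - 23*Y (C(Y) = -8 + ((Y² - 46*Y) - 47)/2 = -8 + (-47 + Y² - 46*Y)/2 = -8 + (-47/2 + Y²/2 - 23*Y) = -63/2 + Y²/2 - 23*Y)
(3463 - 1988)/(z + C(-69)) = (3463 - 1988)/(4082 + (-63/2 + (½)*(-69)² - 23*(-69))) = 1475/(4082 + (-63/2 + (½)*4761 + 1587)) = 1475/(4082 + (-63/2 + 4761/2 + 1587)) = 1475/(4082 + 3936) = 1475/8018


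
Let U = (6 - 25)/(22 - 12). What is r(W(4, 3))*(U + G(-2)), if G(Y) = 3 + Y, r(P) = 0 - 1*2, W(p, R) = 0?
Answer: 9/5 ≈ 1.8000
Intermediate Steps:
r(P) = -2 (r(P) = 0 - 2 = -2)
U = -19/10 ≈ -1.9000
r(W(4, 3))*(U + G(-2)) = -2*(-19/10 + (3 - 2)) = -2*(-19/10 + 1) = -2*(-9/10) = 9/5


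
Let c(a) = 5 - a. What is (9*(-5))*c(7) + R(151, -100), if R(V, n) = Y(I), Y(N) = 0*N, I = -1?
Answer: 90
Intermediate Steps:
Y(N) = 0
R(V, n) = 0
(9*(-5))*c(7) + R(151, -100) = (9*(-5))*(5 - 1*7) + 0 = -45*(5 - 7) + 0 = -45*(-2) + 0 = 90 + 0 = 90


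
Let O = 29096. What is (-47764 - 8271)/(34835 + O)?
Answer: -8005/9133 ≈ -0.87649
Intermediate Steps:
(-47764 - 8271)/(34835 + O) = (-47764 - 8271)/(34835 + 29096) = -56035/63931 = -56035*1/63931 = -8005/9133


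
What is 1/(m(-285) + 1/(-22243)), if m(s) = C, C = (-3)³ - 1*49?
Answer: -22243/1690469 ≈ -0.013158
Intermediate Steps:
C = -76 (C = -27 - 49 = -76)
m(s) = -76
1/(m(-285) + 1/(-22243)) = 1/(-76 + 1/(-22243)) = 1/(-76 - 1/22243) = 1/(-1690469/22243) = -22243/1690469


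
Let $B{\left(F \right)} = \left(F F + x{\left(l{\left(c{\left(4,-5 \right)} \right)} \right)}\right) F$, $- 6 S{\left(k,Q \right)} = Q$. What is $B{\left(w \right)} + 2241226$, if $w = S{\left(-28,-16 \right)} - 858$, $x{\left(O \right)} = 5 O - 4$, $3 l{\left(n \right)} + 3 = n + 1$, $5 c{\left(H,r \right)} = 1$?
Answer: $- \frac{16834782736}{27} \approx -6.2351 \cdot 10^{8}$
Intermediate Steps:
$S{\left(k,Q \right)} = - \frac{Q}{6}$
$c{\left(H,r \right)} = \frac{1}{5}$ ($c{\left(H,r \right)} = \frac{1}{5} \cdot 1 = \frac{1}{5}$)
$l{\left(n \right)} = - \frac{2}{3} + \frac{n}{3}$ ($l{\left(n \right)} = -1 + \frac{n + 1}{3} = -1 + \frac{1 + n}{3} = -1 + \left(\frac{1}{3} + \frac{n}{3}\right) = - \frac{2}{3} + \frac{n}{3}$)
$x{\left(O \right)} = -4 + 5 O$
$w = - \frac{2566}{3}$ ($w = \left(- \frac{1}{6}\right) \left(-16\right) - 858 = \frac{8}{3} - 858 = - \frac{2566}{3} \approx -855.33$)
$B{\left(F \right)} = F \left(-7 + F^{2}\right)$ ($B{\left(F \right)} = \left(F F - \left(4 - 5 \left(- \frac{2}{3} + \frac{1}{3} \cdot \frac{1}{5}\right)\right)\right) F = \left(F^{2} - \left(4 - 5 \left(- \frac{2}{3} + \frac{1}{15}\right)\right)\right) F = \left(F^{2} + \left(-4 + 5 \left(- \frac{3}{5}\right)\right)\right) F = \left(F^{2} - 7\right) F = \left(-7 + F^{2}\right) F = F \left(-7 + F^{2}\right)$)
$B{\left(w \right)} + 2241226 = - \frac{2566 \left(-7 + \left(- \frac{2566}{3}\right)^{2}\right)}{3} + 2241226 = - \frac{2566 \left(-7 + \frac{6584356}{9}\right)}{3} + 2241226 = \left(- \frac{2566}{3}\right) \frac{6584293}{9} + 2241226 = - \frac{16895295838}{27} + 2241226 = - \frac{16834782736}{27}$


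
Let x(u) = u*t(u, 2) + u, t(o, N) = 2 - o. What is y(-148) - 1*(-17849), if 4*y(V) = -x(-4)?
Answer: 17856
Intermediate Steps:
x(u) = u + u*(2 - u) (x(u) = u*(2 - u) + u = u + u*(2 - u))
y(V) = 7 (y(V) = (-(-4)*(3 - 1*(-4)))/4 = (-(-4)*(3 + 4))/4 = (-(-4)*7)/4 = (-1*(-28))/4 = (¼)*28 = 7)
y(-148) - 1*(-17849) = 7 - 1*(-17849) = 7 + 17849 = 17856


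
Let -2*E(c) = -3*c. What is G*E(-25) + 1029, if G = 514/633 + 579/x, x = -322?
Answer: 144849611/135884 ≈ 1066.0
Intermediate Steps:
G = -200999/203826 (G = 514/633 + 579/(-322) = 514*(1/633) + 579*(-1/322) = 514/633 - 579/322 = -200999/203826 ≈ -0.98613)
E(c) = 3*c/2 (E(c) = -(-3)*c/2 = 3*c/2)
G*E(-25) + 1029 = -200999*(-25)/135884 + 1029 = -200999/203826*(-75/2) + 1029 = 5024975/135884 + 1029 = 144849611/135884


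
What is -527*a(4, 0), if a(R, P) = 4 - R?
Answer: 0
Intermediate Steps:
-527*a(4, 0) = -527*(4 - 1*4) = -527*(4 - 4) = -527*0 = 0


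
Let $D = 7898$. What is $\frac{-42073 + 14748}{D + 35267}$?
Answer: $- \frac{5465}{8633} \approx -0.63304$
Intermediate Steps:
$\frac{-42073 + 14748}{D + 35267} = \frac{-42073 + 14748}{7898 + 35267} = - \frac{27325}{43165} = \left(-27325\right) \frac{1}{43165} = - \frac{5465}{8633}$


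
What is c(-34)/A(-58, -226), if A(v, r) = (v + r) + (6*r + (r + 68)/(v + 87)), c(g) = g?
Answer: 493/23859 ≈ 0.020663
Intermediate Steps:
A(v, r) = v + 7*r + (68 + r)/(87 + v) (A(v, r) = (r + v) + (6*r + (68 + r)/(87 + v)) = v + 7*r + (68 + r)/(87 + v))
c(-34)/A(-58, -226) = -34*(87 - 58)/(68 + (-58)² + 87*(-58) + 610*(-226) + 7*(-226)*(-58)) = -34*29/(68 + 3364 - 5046 - 137860 + 91756) = -34/((1/29)*(-47718)) = -34/(-47718/29) = -34*(-29/47718) = 493/23859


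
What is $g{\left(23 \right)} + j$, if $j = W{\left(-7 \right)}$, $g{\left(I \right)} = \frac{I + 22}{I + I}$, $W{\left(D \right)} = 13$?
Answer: $\frac{643}{46} \approx 13.978$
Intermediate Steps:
$g{\left(I \right)} = \frac{22 + I}{2 I}$
$j = 13$
$g{\left(23 \right)} + j = \frac{22 + 23}{2 \cdot 23} + 13 = \frac{1}{2} \cdot \frac{1}{23} \cdot 45 + 13 = \frac{45}{46} + 13 = \frac{643}{46}$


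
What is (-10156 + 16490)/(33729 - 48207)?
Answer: -3167/7239 ≈ -0.43749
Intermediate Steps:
(-10156 + 16490)/(33729 - 48207) = 6334/(-14478) = 6334*(-1/14478) = -3167/7239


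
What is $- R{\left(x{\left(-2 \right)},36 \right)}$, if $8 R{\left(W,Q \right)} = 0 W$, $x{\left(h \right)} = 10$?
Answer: $0$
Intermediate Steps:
$R{\left(W,Q \right)} = 0$ ($R{\left(W,Q \right)} = \frac{0 W}{8} = \frac{1}{8} \cdot 0 = 0$)
$- R{\left(x{\left(-2 \right)},36 \right)} = \left(-1\right) 0 = 0$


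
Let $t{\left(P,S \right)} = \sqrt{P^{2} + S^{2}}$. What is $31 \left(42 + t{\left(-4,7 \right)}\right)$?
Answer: $1302 + 31 \sqrt{65} \approx 1551.9$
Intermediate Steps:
$31 \left(42 + t{\left(-4,7 \right)}\right) = 31 \left(42 + \sqrt{\left(-4\right)^{2} + 7^{2}}\right) = 31 \left(42 + \sqrt{16 + 49}\right) = 31 \left(42 + \sqrt{65}\right) = 1302 + 31 \sqrt{65}$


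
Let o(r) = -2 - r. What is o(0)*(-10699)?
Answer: 21398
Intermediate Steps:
o(0)*(-10699) = (-2 - 1*0)*(-10699) = (-2 + 0)*(-10699) = -2*(-10699) = 21398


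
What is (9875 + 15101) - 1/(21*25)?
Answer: 13112399/525 ≈ 24976.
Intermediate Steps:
(9875 + 15101) - 1/(21*25) = 24976 - 1/525 = 13112399/525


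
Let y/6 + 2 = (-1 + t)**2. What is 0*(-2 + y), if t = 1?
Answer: 0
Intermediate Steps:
y = -12 (y = -12 + 6*(-1 + 1)**2 = -12 + 6*0**2 = -12 + 6*0 = -12 + 0 = -12)
0*(-2 + y) = 0*(-2 - 12) = 0*(-14) = 0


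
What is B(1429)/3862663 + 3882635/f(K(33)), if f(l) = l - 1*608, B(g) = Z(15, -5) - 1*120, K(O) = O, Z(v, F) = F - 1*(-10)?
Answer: -2999462124626/444206245 ≈ -6752.4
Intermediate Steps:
Z(v, F) = 10 + F (Z(v, F) = F + 10 = 10 + F)
B(g) = -115 (B(g) = (10 - 5) - 1*120 = 5 - 120 = -115)
f(l) = -608 + l (f(l) = l - 608 = -608 + l)
B(1429)/3862663 + 3882635/f(K(33)) = -115/3862663 + 3882635/(-608 + 33) = -115*1/3862663 + 3882635/(-575) = -115/3862663 + 3882635*(-1/575) = -115/3862663 - 776527/115 = -2999462124626/444206245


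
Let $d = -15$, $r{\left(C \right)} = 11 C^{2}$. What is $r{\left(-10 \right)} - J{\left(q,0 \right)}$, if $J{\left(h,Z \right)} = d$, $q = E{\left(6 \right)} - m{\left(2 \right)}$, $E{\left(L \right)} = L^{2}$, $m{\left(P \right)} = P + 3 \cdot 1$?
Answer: $1115$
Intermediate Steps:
$m{\left(P \right)} = 3 + P$ ($m{\left(P \right)} = P + 3 = 3 + P$)
$q = 31$ ($q = 6^{2} - \left(3 + 2\right) = 36 - 5 = 31$)
$J{\left(h,Z \right)} = -15$
$r{\left(-10 \right)} - J{\left(q,0 \right)} = 11 \left(-10\right)^{2} - -15 = 11 \cdot 100 + 15 = 1100 + 15 = 1115$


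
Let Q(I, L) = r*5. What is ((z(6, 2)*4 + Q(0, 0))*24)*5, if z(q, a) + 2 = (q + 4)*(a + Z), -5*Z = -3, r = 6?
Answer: 15120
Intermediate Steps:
Z = 3/5 (Z = -1/5*(-3) = 3/5 ≈ 0.60000)
Q(I, L) = 30 (Q(I, L) = 6*5 = 30)
z(q, a) = -2 + (4 + q)*(3/5 + a) (z(q, a) = -2 + (q + 4)*(a + 3/5) = -2 + (4 + q)*(3/5 + a))
((z(6, 2)*4 + Q(0, 0))*24)*5 = (((2/5 + 4*2 + (3/5)*6 + 2*6)*4 + 30)*24)*5 = (((2/5 + 8 + 18/5 + 12)*4 + 30)*24)*5 = ((24*4 + 30)*24)*5 = ((96 + 30)*24)*5 = (126*24)*5 = 3024*5 = 15120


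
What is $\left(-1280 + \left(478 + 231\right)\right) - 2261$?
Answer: $-2832$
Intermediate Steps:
$\left(-1280 + \left(478 + 231\right)\right) - 2261 = \left(-1280 + 709\right) - 2261 = -571 - 2261 = -2832$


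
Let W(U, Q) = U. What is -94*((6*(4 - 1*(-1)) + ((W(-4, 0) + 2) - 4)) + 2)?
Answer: -2444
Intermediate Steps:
-94*((6*(4 - 1*(-1)) + ((W(-4, 0) + 2) - 4)) + 2) = -94*((6*(4 - 1*(-1)) + ((-4 + 2) - 4)) + 2) = -94*((6*(4 + 1) + (-2 - 4)) + 2) = -94*((6*5 - 6) + 2) = -94*((30 - 6) + 2) = -94*(24 + 2) = -94*26 = -2444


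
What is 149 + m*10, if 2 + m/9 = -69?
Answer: -6241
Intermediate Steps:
m = -639 (m = -18 + 9*(-69) = -18 - 621 = -639)
149 + m*10 = 149 - 639*10 = 149 - 6390 = -6241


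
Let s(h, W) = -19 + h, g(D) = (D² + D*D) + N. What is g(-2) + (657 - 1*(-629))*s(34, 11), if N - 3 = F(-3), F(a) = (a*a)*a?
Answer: 19274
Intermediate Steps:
F(a) = a³ (F(a) = a²*a = a³)
N = -24 (N = 3 + (-3)³ = 3 - 27 = -24)
g(D) = -24 + 2*D² (g(D) = (D² + D*D) - 24 = (D² + D²) - 24 = 2*D² - 24 = -24 + 2*D²)
g(-2) + (657 - 1*(-629))*s(34, 11) = (-24 + 2*(-2)²) + (657 - 1*(-629))*(-19 + 34) = (-24 + 2*4) + (657 + 629)*15 = (-24 + 8) + 1286*15 = -16 + 19290 = 19274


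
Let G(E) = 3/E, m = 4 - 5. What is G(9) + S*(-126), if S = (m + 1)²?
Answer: ⅓ ≈ 0.33333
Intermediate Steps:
m = -1
S = 0 (S = (-1 + 1)² = 0² = 0)
G(9) + S*(-126) = 3/9 + 0*(-126) = 3*(⅑) + 0 = ⅓ + 0 = ⅓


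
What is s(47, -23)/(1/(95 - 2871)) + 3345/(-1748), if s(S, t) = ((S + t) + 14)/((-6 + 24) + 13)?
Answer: -184496719/54188 ≈ -3404.8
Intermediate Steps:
s(S, t) = 14/31 + S/31 + t/31 (s(S, t) = (14 + S + t)/(18 + 13) = (14 + S + t)/31 = (14 + S + t)*(1/31) = 14/31 + S/31 + t/31)
s(47, -23)/(1/(95 - 2871)) + 3345/(-1748) = (14/31 + (1/31)*47 + (1/31)*(-23))/(1/(95 - 2871)) + 3345/(-1748) = (14/31 + 47/31 - 23/31)/(1/(-2776)) + 3345*(-1/1748) = 38/(31*(-1/2776)) - 3345/1748 = (38/31)*(-2776) - 3345/1748 = -105488/31 - 3345/1748 = -184496719/54188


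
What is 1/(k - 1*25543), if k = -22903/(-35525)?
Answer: -35525/907392172 ≈ -3.9151e-5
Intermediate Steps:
k = 22903/35525 (k = -22903*(-1/35525) = 22903/35525 ≈ 0.64470)
1/(k - 1*25543) = 1/(22903/35525 - 1*25543) = 1/(22903/35525 - 25543) = 1/(-907392172/35525) = -35525/907392172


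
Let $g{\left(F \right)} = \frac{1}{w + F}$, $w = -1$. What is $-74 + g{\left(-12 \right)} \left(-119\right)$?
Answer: $- \frac{843}{13} \approx -64.846$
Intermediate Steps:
$g{\left(F \right)} = \frac{1}{-1 + F}$
$-74 + g{\left(-12 \right)} \left(-119\right) = -74 + \frac{1}{-1 - 12} \left(-119\right) = -74 + \frac{1}{-13} \left(-119\right) = -74 - - \frac{119}{13} = -74 + \frac{119}{13} = - \frac{843}{13}$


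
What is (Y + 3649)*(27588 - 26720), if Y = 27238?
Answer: 26809916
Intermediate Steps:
(Y + 3649)*(27588 - 26720) = (27238 + 3649)*(27588 - 26720) = 30887*868 = 26809916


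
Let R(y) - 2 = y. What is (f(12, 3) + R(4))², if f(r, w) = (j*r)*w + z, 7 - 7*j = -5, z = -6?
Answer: 186624/49 ≈ 3808.7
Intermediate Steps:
j = 12/7 (j = 1 - ⅐*(-5) = 1 + 5/7 = 12/7 ≈ 1.7143)
R(y) = 2 + y
f(r, w) = -6 + 12*r*w/7 (f(r, w) = (12*r/7)*w - 6 = 12*r*w/7 - 6 = -6 + 12*r*w/7)
(f(12, 3) + R(4))² = ((-6 + (12/7)*12*3) + (2 + 4))² = ((-6 + 432/7) + 6)² = (390/7 + 6)² = (432/7)² = 186624/49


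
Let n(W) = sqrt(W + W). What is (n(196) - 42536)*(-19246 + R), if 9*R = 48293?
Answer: 5313639656/9 - 1748894*sqrt(2)/9 ≈ 5.9013e+8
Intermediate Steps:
R = 48293/9 (R = (1/9)*48293 = 48293/9 ≈ 5365.9)
n(W) = sqrt(2)*sqrt(W) (n(W) = sqrt(2*W) = sqrt(2)*sqrt(W))
(n(196) - 42536)*(-19246 + R) = (sqrt(2)*sqrt(196) - 42536)*(-19246 + 48293/9) = (sqrt(2)*14 - 42536)*(-124921/9) = (14*sqrt(2) - 42536)*(-124921/9) = (-42536 + 14*sqrt(2))*(-124921/9) = 5313639656/9 - 1748894*sqrt(2)/9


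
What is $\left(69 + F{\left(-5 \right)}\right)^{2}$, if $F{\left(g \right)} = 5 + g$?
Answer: $4761$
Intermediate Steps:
$\left(69 + F{\left(-5 \right)}\right)^{2} = \left(69 + \left(5 - 5\right)\right)^{2} = \left(69 + 0\right)^{2} = 69^{2} = 4761$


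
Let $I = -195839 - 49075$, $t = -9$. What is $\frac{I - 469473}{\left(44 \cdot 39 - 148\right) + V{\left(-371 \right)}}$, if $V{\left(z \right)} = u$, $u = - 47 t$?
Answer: $- \frac{714387}{1991} \approx -358.81$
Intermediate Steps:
$u = 423$ ($u = \left(-47\right) \left(-9\right) = 423$)
$V{\left(z \right)} = 423$
$I = -244914$ ($I = -195839 - 49075 = -244914$)
$\frac{I - 469473}{\left(44 \cdot 39 - 148\right) + V{\left(-371 \right)}} = \frac{-244914 - 469473}{\left(44 \cdot 39 - 148\right) + 423} = - \frac{714387}{\left(1716 - 148\right) + 423} = - \frac{714387}{1568 + 423} = - \frac{714387}{1991}$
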